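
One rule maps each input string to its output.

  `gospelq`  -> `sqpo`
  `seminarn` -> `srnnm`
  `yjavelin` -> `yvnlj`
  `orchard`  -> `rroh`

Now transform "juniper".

urpn

Each output is the input with this applied: sort the characters into reverse alphabetical order, then delete the last 3 characters.
Doing the same to "juniper": "urpn".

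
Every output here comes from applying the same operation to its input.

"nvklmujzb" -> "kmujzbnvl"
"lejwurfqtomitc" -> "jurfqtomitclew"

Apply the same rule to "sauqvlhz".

The transformation: move the first 3 characters to the end (rotate left by 3), then swap the first and last characters.
Doing the same to "sauqvlhz": "uvlhzsaq".

uvlhzsaq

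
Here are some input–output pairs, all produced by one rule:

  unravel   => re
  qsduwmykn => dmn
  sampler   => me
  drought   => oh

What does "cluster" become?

ue

The transformation: keep one character in every 3, starting at position 3 (positions 3rd, 6th, 9th, ...).
On "cluster" that produces "ue".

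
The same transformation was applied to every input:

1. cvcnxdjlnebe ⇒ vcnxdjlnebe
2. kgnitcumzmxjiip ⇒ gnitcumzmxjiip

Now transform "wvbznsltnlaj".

Each output is the input with this applied: delete the first character.
For "wvbznsltnlaj" the result is "vbznsltnlaj".

vbznsltnlaj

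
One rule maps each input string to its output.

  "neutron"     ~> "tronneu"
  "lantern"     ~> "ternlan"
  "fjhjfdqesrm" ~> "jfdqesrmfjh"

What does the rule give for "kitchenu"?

What's happening: move the first 3 characters to the end (rotate left by 3).
On "kitchenu" that produces "chenukit".

chenukit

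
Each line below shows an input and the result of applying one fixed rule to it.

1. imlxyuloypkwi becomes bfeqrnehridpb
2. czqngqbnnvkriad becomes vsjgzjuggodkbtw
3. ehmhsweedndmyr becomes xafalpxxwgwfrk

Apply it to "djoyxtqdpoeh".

wchrqmjwihxa

Each output is the input with this applied: shift every letter 7 places backward in the alphabet (wrapping around).
Applying that to "djoyxtqdpoeh" gives "wchrqmjwihxa".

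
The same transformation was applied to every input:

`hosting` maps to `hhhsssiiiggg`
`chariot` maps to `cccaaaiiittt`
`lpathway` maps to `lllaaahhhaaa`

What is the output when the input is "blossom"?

bbbooosssmmm

Rule — keep every other character starting from the first (positions 1st, 3rd, 5th, ...), then repeat every character 3 times.
On "blossom": the first step gives "bosm", and the second then gives "bbbooosssmmm".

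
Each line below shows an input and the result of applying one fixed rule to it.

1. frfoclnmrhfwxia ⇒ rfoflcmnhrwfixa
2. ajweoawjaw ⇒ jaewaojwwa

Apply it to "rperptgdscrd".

prretpdgcsdr

Each output is the input with this applied: swap each adjacent pair of characters (1↔2, 3↔4, ...).
Applying that to "rperptgdscrd" gives "prretpdgcsdr".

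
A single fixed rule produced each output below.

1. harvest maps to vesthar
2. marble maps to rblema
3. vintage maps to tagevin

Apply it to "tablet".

bletta

Each output is the input with this applied: move the last character to the front, then move the last 3 characters to the front (rotate right by 3).
On "tablet": the first step gives "ttable", and the second then gives "bletta".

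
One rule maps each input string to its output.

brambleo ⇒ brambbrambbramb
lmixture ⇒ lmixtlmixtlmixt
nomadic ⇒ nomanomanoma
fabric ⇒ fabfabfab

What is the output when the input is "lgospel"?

The rule is to delete the last 3 characters, then write the whole string 3 times in a row.
Working it through for "lgospel": intermediate "lgos", final "lgoslgoslgos".

lgoslgoslgos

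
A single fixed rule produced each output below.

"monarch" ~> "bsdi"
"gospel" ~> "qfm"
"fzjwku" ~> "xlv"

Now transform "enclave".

mbwf

The rule is to delete the first 3 characters, then shift every letter 1 place forward in the alphabet (wrapping around).
For "enclave", step one produces "lave"; step two turns that into "mbwf".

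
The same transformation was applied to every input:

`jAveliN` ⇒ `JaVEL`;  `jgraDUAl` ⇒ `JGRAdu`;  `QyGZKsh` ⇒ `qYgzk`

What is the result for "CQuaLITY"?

Rule — flip the case of every letter, then delete the last 2 characters.
On "CQuaLITY": the first step gives "cqUAlity", and the second then gives "cqUAli".

cqUAli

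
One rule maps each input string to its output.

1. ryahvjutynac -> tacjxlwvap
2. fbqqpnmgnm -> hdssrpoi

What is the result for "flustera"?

What's happening: delete the last 2 characters, then shift every letter 2 places forward in the alphabet (wrapping around).
Applying both steps to "flustera": "fluste", then "hnwuvg".

hnwuvg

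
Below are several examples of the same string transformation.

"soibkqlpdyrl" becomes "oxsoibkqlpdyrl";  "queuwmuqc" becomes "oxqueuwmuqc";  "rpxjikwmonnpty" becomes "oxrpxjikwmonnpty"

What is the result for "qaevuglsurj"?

oxqaevuglsurj

The pattern: prepend "ox".
"qaevuglsurj" → "oxqaevuglsurj".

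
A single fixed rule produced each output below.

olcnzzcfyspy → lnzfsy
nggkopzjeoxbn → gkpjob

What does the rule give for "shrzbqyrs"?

hzqr

Each output is the input with this applied: keep every other character starting from the second (positions 2nd, 4th, 6th, ...).
For "shrzbqyrs" the result is "hzqr".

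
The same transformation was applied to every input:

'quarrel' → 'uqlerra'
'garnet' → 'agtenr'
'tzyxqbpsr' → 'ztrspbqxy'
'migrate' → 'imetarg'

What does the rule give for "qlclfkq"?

lqqkflc

The transformation: move the first 2 characters to the end (rotate left by 2), then reverse the string.
Working it through for "qlclfkq": intermediate "clfkqql", final "lqqkflc".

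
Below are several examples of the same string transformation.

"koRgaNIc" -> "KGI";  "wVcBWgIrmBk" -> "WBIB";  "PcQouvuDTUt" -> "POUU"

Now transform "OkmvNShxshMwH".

OVHHH

In each case the input is transformed by: keep one character in every 3, starting at position 1 (positions 1st, 4th, 7th, ...), then convert every letter to uppercase.
Applying that to "OkmvNShxshMwH" gives "OVHHH".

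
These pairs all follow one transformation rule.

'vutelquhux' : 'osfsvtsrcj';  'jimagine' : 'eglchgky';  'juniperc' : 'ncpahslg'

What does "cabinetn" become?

lcrlayzg

Rule — shift every letter 2 places backward in the alphabet (wrapping around), then swap the front and back halves of the string.
Starting from "cabinetn": after the first operation, "ayzglcrl"; after the second, "lcrlayzg".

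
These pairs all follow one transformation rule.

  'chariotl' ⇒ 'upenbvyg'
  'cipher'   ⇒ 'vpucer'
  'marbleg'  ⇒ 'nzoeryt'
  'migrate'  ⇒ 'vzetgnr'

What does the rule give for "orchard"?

Rule — shift every letter 13 places forward in the alphabet (wrapping around) — i.e. ROT13, then swap each adjacent pair of characters (1↔2, 3↔4, ...).
Working it through for "orchard": intermediate "bepuneq", final "ebupenq".

ebupenq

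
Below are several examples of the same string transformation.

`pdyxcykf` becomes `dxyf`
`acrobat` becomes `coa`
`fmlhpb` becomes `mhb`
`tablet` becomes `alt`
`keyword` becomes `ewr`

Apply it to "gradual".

rda

In each case the input is transformed by: keep every other character starting from the second (positions 2nd, 4th, 6th, ...).
Doing the same to "gradual": "rda".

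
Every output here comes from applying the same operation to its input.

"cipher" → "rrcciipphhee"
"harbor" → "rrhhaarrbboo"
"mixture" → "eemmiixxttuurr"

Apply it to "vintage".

Each output is the input with this applied: double every character, then move the last 2 characters to the front (rotate right by 2).
"vintage" → "vviinnttaaggee" → "eevviinnttaagg".
(Check on "cipher": → "cciipphheerr" → "rrcciipphhee" ✓)

eevviinnttaagg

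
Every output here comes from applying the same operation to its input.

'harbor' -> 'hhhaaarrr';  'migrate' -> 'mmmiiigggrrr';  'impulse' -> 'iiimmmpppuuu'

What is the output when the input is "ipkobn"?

Looking at the pairs, the operation is to delete the last 3 characters, then repeat every character 3 times.
Applying both steps to "ipkobn": "ipk", then "iiipppkkk".

iiipppkkk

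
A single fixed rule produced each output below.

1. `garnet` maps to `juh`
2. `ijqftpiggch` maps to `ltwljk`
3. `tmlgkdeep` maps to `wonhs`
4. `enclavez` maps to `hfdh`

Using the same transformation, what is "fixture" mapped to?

Each output is the input with this applied: shift every letter 3 places forward in the alphabet (wrapping around), then keep every other character starting from the first (positions 1st, 3rd, 5th, ...).
Working it through for "fixture": intermediate "ilawxuh", final "iaxh".
(Check on "enclavez": → "hqfodyhc" → "hfdh" ✓)

iaxh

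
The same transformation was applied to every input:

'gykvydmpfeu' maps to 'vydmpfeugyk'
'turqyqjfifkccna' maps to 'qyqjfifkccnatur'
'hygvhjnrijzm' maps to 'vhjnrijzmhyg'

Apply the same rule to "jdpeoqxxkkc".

eoqxxkkcjdp

The pattern: move the first 3 characters to the end (rotate left by 3).
On "jdpeoqxxkkc" that produces "eoqxxkkcjdp".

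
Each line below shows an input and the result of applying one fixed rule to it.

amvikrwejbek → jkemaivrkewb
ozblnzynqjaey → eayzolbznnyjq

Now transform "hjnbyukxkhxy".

kyxjhbnuyxkh

The rule is to swap each adjacent pair of characters (1↔2, 3↔4, ...), then move the last 3 characters to the front (rotate right by 3).
On "hjnbyukxkhxy": the first step gives "jhbnuyxkhkyx", and the second then gives "kyxjhbnuyxkh".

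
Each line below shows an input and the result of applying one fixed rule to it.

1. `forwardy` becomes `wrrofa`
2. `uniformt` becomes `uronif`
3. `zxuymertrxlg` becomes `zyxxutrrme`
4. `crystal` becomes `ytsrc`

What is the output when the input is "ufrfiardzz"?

urriffda

What's happening: delete the last 2 characters, then sort the characters into reverse alphabetical order.
Starting from "ufrfiardzz": after the first operation, "ufrfiard"; after the second, "urriffda".
(Check on "zxuymertrxlg": → "zxuymertrx" → "zyxxutrrme" ✓)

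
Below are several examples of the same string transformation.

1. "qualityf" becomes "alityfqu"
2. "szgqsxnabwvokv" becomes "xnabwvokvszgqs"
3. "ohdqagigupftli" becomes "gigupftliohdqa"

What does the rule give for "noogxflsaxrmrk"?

In each case the input is transformed by: swap the front and back halves of the string, then move the last 2 characters to the front (rotate right by 2).
"noogxflsaxrmrk" → "saxrmrknoogxfl" → "flsaxrmrknoogx".

flsaxrmrknoogx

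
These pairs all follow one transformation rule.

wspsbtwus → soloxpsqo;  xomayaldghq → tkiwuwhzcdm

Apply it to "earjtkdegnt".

What's happening: shift every letter 4 places backward in the alphabet (wrapping around).
Applying that to "earjtkdegnt" gives "awnfpgzacjp".

awnfpgzacjp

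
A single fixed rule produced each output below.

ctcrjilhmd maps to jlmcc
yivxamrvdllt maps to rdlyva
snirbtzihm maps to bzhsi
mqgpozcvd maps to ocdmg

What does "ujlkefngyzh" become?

nyhule

The transformation: keep every other character starting from the first (positions 1st, 3rd, 5th, ...), then move the last 3 characters to the front (rotate right by 3).
For "ujlkefngyzh" the result is "nyhule".
(Check on "ctcrjilhmd": → "ccjlm" → "jlmcc" ✓)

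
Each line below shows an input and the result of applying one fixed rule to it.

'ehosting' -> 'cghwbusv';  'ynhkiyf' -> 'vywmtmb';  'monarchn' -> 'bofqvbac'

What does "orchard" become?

What's happening: move the first 2 characters to the end (rotate left by 2), then shift every letter 12 places backward in the alphabet (wrapping around).
For "orchard", step one produces "chardor"; step two turns that into "qvofrcf".

qvofrcf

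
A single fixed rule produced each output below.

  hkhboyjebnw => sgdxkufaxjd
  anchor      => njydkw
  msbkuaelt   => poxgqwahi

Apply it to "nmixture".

In each case the input is transformed by: shift every letter 4 places backward in the alphabet (wrapping around), then swap the first and last characters.
Applying that to "nmixture" gives "aietpqnj".

aietpqnj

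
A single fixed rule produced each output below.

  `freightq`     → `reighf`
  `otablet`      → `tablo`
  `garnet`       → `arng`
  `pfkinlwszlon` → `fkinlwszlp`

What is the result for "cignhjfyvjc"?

The rule is to delete the last 2 characters, then move the first character to the end.
On "cignhjfyvjc" that produces "ignhjfyvc".
(Check on "pfkinlwszlon": → "pfkinlwszl" → "fkinlwszlp" ✓)

ignhjfyvc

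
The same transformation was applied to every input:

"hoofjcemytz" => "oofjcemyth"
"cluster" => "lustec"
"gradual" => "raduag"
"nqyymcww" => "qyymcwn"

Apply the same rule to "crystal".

rystac

The rule is to delete the last character, then move the first character to the end.
Starting from "crystal": after the first operation, "crysta"; after the second, "rystac".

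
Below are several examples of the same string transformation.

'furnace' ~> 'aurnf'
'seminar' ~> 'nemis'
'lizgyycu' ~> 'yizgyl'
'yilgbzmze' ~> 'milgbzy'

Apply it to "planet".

nlap

Looking at the pairs, the operation is to delete the last 2 characters, then swap the first and last characters.
So "planet" becomes "nlap".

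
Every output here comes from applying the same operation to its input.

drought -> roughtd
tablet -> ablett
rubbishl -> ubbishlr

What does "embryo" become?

Looking at the pairs, the operation is to move the first character to the end.
For "embryo" the result is "mbryoe".

mbryoe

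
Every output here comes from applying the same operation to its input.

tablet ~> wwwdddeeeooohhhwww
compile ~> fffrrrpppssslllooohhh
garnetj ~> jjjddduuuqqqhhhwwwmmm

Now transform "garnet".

The pattern: shift every letter 3 places forward in the alphabet (wrapping around), then repeat every character 3 times.
On "garnet": the first step gives "jduqhw", and the second then gives "jjjddduuuqqqhhhwww".

jjjddduuuqqqhhhwww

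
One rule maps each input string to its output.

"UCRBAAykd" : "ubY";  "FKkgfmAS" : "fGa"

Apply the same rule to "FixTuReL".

ftE

Rule — keep one character in every 3, starting at position 1 (positions 1st, 4th, 7th, ...), then flip the case of every letter.
On "FixTuReL": the first step gives "FTe", and the second then gives "ftE".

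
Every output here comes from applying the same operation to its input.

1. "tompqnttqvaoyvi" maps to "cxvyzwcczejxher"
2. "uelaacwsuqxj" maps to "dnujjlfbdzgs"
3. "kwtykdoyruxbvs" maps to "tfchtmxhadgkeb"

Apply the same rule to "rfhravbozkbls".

What's happening: shift every letter 9 places forward in the alphabet (wrapping around).
So "rfhravbozkbls" becomes "aoqajekxitkub".

aoqajekxitkub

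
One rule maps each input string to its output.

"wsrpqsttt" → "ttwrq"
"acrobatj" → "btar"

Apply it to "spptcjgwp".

gpspc

The pattern: keep every other character starting from the first (positions 1st, 3rd, 5th, ...), then move the last 2 characters to the front (rotate right by 2).
Applying that to "spptcjgwp" gives "gpspc".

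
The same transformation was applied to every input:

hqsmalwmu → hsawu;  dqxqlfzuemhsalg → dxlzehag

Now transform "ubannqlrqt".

uanlq

What's happening: keep every other character starting from the first (positions 1st, 3rd, 5th, ...).
So "ubannqlrqt" becomes "uanlq".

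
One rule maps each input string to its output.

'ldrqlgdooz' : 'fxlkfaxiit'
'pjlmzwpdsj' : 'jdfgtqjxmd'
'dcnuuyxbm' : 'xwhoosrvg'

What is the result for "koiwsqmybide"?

eicqmkgsvcxy

Looking at the pairs, the operation is to shift every letter 6 places backward in the alphabet (wrapping around).
Applying that to "koiwsqmybide" gives "eicqmkgsvcxy".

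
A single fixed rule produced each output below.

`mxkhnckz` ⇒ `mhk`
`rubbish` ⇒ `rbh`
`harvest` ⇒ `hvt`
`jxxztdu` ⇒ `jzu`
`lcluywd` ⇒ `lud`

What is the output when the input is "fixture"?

fte

The transformation: keep one character in every 3, starting at position 1 (positions 1st, 4th, 7th, ...).
Applying that to "fixture" gives "fte".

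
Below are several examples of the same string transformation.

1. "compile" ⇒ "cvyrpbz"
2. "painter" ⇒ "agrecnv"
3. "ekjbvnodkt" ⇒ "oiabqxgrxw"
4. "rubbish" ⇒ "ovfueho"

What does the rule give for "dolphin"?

The rule is to move the first 3 characters to the end (rotate left by 3), then shift every letter 13 places forward in the alphabet (wrapping around) — i.e. ROT13.
So "dolphin" becomes "cuvaqby".

cuvaqby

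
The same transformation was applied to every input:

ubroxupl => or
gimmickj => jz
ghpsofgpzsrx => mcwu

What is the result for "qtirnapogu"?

fxd

In each case the input is transformed by: shift every letter 3 places backward in the alphabet (wrapping around), then keep one character in every 3, starting at position 3 (positions 3rd, 6th, 9th, ...).
"qtirnapogu" → "fxd".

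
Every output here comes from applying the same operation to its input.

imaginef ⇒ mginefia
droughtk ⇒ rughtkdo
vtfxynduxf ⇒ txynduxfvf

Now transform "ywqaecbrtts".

In each case the input is transformed by: move the first 2 characters to the end (rotate left by 2), then swap the first and last characters.
On "ywqaecbrtts": the first step gives "qaecbrttsyw", and the second then gives "waecbrttsyq".
(Check on "imaginef": → "aginefim" → "mginefia" ✓)

waecbrttsyq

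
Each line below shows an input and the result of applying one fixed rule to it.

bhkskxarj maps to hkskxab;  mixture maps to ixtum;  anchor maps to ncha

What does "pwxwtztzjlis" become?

wxwtztzjlp

The pattern: delete the last 2 characters, then move the first character to the end.
Starting from "pwxwtztzjlis": after the first operation, "pwxwtztzjl"; after the second, "wxwtztzjlp".
(Check on "anchor": → "anch" → "ncha" ✓)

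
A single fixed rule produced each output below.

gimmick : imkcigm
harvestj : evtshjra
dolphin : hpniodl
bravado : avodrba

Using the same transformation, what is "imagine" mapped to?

The transformation: move the first 3 characters to the end (rotate left by 3), then swap each adjacent pair of characters (1↔2, 3↔4, ...).
Working it through for "imagine": intermediate "gineima", final "igenmia".
(Check on "dolphin": → "phindol" → "hpniodl" ✓)

igenmia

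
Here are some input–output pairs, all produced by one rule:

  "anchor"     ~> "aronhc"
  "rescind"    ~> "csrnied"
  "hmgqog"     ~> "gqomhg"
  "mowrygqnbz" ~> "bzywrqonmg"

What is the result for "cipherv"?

The rule is to sort the characters into reverse alphabetical order, then move the last character to the front.
Working it through for "cipherv": intermediate "vrpihec", final "cvrpihe".

cvrpihe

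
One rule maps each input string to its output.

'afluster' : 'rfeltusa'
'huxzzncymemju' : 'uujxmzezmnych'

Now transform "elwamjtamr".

What's happening: take characters alternately from the front and the back (1st, last, 2nd, 2nd-last, ...), then move the first character to the end.
Starting from "elwamjtamr": after the first operation, "erlmwaatmj"; after the second, "rlmwaatmje".

rlmwaatmje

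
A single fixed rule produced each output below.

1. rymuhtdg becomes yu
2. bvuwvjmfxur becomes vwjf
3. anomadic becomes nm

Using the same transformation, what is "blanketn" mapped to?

Rule — delete the last 3 characters, then keep every other character starting from the second (positions 2nd, 4th, 6th, ...).
Applying that to "blanketn" gives "ln".

ln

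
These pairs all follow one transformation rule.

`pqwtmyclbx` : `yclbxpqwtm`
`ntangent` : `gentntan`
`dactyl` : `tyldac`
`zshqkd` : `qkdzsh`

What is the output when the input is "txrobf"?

In each case the input is transformed by: swap the front and back halves of the string.
"txrobf" → "obftxr".

obftxr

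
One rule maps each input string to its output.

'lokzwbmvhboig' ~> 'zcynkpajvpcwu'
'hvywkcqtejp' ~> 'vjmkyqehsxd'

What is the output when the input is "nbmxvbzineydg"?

bpaljpnwbsmru

The transformation: shift every letter 12 places backward in the alphabet (wrapping around).
"nbmxvbzineydg" → "bpaljpnwbsmru".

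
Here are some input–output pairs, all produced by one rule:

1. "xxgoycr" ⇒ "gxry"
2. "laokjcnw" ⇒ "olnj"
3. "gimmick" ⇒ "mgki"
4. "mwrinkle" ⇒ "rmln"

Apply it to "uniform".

In each case the input is transformed by: keep every other character starting from the first (positions 1st, 3rd, 5th, ...), then swap each adjacent pair of characters (1↔2, 3↔4, ...).
On "uniform": the first step gives "uiom", and the second then gives "iumo".

iumo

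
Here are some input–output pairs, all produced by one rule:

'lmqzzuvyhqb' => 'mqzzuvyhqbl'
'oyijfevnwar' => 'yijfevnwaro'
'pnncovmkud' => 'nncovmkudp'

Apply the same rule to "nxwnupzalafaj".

In each case the input is transformed by: move the first character to the end.
On "nxwnupzalafaj" that produces "xwnupzalafajn".

xwnupzalafajn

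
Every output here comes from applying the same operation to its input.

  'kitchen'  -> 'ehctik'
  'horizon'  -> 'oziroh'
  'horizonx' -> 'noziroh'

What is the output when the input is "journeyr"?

yenruoj

The pattern: delete the last character, then reverse the string.
Applying that to "journeyr" gives "yenruoj".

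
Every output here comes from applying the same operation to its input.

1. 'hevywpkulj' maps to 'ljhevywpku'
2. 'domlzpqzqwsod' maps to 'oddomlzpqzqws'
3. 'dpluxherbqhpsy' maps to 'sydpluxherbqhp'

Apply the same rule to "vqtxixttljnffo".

Each output is the input with this applied: move the last 2 characters to the front (rotate right by 2).
"vqtxixttljnffo" → "fovqtxixttljnf".

fovqtxixttljnf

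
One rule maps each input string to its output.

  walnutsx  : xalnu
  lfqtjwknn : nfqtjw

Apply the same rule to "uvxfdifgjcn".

nvxfdifg

The rule is to swap the first and last characters, then delete the last 3 characters.
Working it through for "uvxfdifgjcn": intermediate "nvxfdifgjcu", final "nvxfdifg".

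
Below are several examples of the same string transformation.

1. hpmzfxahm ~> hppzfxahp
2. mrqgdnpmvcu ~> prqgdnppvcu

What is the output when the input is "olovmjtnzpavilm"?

olovpjtnzpavilp

Each output is the input with this applied: replace every "m" with "p".
So "olovmjtnzpavilm" becomes "olovpjtnzpavilp".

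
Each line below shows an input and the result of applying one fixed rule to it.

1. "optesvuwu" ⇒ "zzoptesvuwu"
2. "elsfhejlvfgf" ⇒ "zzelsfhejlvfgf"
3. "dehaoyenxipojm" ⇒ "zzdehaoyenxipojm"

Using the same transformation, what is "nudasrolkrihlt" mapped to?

The pattern: prepend "zz".
On "nudasrolkrihlt" that produces "zznudasrolkrihlt".

zznudasrolkrihlt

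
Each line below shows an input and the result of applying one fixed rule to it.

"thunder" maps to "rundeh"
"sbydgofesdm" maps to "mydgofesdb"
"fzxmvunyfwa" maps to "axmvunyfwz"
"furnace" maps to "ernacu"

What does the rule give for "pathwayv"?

vthwaya

The pattern: delete the first character, then swap the first and last characters.
Doing the same to "pathwayv": "vthwaya".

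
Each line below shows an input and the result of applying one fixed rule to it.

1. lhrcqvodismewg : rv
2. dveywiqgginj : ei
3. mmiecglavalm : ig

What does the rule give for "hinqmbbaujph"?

nb

The rule is to keep one character in every 3, starting at position 3 (positions 3rd, 6th, 9th, ...), then delete the last 2 characters.
"hinqmbbaujph" → "nbuh" → "nb".
(Check on "lhrcqvodismewg": → "rvie" → "rv" ✓)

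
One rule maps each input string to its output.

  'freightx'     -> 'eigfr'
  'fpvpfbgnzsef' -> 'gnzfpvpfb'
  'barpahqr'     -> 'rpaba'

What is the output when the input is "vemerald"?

Looking at the pairs, the operation is to delete the last 3 characters, then move the last 3 characters to the front (rotate right by 3).
Starting from "vemerald": after the first operation, "vemer"; after the second, "merve".

merve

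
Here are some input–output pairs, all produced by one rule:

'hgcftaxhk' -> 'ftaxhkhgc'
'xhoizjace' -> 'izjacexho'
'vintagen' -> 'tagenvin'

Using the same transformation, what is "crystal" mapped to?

stalcry

In each case the input is transformed by: move the first 3 characters to the end (rotate left by 3).
"crystal" → "stalcry".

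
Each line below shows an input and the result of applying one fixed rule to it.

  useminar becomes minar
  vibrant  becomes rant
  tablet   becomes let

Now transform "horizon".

izon

Rule — delete the first 3 characters.
Applying that to "horizon" gives "izon".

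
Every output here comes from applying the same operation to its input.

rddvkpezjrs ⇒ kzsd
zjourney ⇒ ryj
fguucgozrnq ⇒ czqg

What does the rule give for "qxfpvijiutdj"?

Looking at the pairs, the operation is to keep one character in every 3, starting at position 2 (positions 2nd, 5th, 8th, ...), then move the first character to the end.
Working it through for "qxfpvijiutdj": intermediate "xvid", final "vidx".
(Check on "fguucgozrnq": → "gczq" → "czqg" ✓)

vidx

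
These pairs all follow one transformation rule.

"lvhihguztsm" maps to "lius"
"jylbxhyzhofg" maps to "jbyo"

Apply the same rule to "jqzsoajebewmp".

Looking at the pairs, the operation is to keep one character in every 3, starting at position 1 (positions 1st, 4th, 7th, ...).
Applying that to "jqzsoajebewmp" gives "jsjep".

jsjep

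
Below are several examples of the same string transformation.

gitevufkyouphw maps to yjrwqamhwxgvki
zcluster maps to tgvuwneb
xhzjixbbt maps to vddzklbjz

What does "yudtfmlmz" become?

bonohvfwa

In each case the input is transformed by: shift every letter 2 places forward in the alphabet (wrapping around), then reverse the string.
For "yudtfmlmz" the result is "bonohvfwa".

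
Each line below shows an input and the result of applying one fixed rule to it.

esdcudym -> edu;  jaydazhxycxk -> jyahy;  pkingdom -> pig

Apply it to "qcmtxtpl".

qmx

The rule is to delete the last 3 characters, then keep every other character starting from the first (positions 1st, 3rd, 5th, ...).
Working it through for "qcmtxtpl": intermediate "qcmtx", final "qmx".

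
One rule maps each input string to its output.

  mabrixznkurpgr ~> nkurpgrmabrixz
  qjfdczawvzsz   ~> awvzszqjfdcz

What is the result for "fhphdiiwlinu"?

In each case the input is transformed by: swap the front and back halves of the string.
On "fhphdiiwlinu" that produces "iwlinufhphdi".

iwlinufhphdi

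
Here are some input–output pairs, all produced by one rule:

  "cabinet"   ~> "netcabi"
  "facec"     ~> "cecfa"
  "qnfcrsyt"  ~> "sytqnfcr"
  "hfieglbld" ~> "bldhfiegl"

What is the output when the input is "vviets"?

The pattern: move the last 3 characters to the front (rotate right by 3).
Applying that to "vviets" gives "etsvvi".

etsvvi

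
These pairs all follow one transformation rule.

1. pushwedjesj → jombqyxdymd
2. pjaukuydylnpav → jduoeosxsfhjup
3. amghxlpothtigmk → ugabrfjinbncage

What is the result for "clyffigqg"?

Each output is the input with this applied: shift every letter 6 places backward in the alphabet (wrapping around).
So "clyffigqg" becomes "wfszzcaka".

wfszzcaka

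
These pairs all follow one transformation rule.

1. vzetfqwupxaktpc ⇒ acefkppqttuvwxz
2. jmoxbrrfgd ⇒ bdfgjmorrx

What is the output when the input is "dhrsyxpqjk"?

The pattern: sort the characters into alphabetical order.
On "dhrsyxpqjk" that produces "dhjkpqrsxy".

dhjkpqrsxy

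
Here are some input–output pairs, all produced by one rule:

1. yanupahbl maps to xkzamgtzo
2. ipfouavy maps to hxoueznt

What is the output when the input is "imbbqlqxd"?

hclwapakp

The transformation: take characters alternately from the front and the back (1st, last, 2nd, 2nd-last, ...), then shift every letter 1 place backward in the alphabet (wrapping around).
Starting from "imbbqlqxd": after the first operation, "idmxbqblq"; after the second, "hclwapakp".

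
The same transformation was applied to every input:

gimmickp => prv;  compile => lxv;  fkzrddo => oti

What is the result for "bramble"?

The transformation: shift every letter 9 places forward in the alphabet (wrapping around), then keep only the first 3 characters.
"bramble" → "kaj".
(Check on "gimmickp": → "prvvrlty" → "prv" ✓)

kaj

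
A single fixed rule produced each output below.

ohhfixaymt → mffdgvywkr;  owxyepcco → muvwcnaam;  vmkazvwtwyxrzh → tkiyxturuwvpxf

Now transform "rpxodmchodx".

What's happening: shift every letter 2 places backward in the alphabet (wrapping around).
On "rpxodmchodx" that produces "pnvmbkafmbv".

pnvmbkafmbv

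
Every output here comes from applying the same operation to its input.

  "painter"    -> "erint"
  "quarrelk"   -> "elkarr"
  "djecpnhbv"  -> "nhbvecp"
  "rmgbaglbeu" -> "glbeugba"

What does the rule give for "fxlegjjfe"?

In each case the input is transformed by: delete the first 2 characters, then move the first 3 characters to the end (rotate left by 3).
"fxlegjjfe" → "legjjfe" → "jjfeleg".
(Check on "quarrelk": → "arrelk" → "elkarr" ✓)

jjfeleg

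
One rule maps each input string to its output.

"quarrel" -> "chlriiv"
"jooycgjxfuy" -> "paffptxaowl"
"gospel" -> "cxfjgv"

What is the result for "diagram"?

Each output is the input with this applied: move the last character to the front, then shift every letter 9 places backward in the alphabet (wrapping around).
"diagram" → "mdiagra" → "duzrxir".
(Check on "gospel": → "lgospe" → "cxfjgv" ✓)

duzrxir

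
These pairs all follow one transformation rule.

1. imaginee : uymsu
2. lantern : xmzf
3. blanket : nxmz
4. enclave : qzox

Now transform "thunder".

ftgz

The rule is to delete the last 3 characters, then shift every letter 12 places forward in the alphabet (wrapping around).
Working it through for "thunder": intermediate "thun", final "ftgz".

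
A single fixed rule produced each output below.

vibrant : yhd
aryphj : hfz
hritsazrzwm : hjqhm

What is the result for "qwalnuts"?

mbki

The rule is to keep every other character starting from the second (positions 2nd, 4th, 6th, ...), then shift every letter 10 places backward in the alphabet (wrapping around).
Starting from "qwalnuts": after the first operation, "wlus"; after the second, "mbki".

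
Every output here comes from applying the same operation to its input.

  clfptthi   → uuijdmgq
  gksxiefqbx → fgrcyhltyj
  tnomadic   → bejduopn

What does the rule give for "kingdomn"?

Rule — swap the front and back halves of the string, then shift every letter 1 place forward in the alphabet (wrapping around).
On "kingdomn": the first step gives "domnking", and the second then gives "epnoljoh".

epnoljoh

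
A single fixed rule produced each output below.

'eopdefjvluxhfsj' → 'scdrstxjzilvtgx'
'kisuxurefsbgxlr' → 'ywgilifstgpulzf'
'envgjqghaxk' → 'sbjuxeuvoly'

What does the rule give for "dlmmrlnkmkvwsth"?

rzaafzbyayjkghv

What's happening: shift every letter 12 places backward in the alphabet (wrapping around).
So "dlmmrlnkmkvwsth" becomes "rzaafzbyayjkghv".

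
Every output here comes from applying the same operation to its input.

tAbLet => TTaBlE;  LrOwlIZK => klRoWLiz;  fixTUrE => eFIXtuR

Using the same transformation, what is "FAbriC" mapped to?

Rule — flip the case of every letter, then move the last character to the front.
For "FAbriC", step one produces "faBRIc"; step two turns that into "cfaBRI".

cfaBRI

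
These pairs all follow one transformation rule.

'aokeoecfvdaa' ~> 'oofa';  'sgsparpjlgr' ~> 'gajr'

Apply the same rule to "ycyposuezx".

coe

The rule is to keep one character in every 3, starting at position 2 (positions 2nd, 5th, 8th, ...).
Doing the same to "ycyposuezx": "coe".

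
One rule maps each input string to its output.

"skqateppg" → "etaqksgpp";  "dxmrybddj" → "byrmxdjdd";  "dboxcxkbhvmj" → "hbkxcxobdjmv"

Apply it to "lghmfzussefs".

ssuzfmhglsfe

The pattern: move the last 3 characters to the front (rotate right by 3), then reverse the string.
For "lghmfzussefs", step one produces "efslghmfzuss"; step two turns that into "ssuzfmhglsfe".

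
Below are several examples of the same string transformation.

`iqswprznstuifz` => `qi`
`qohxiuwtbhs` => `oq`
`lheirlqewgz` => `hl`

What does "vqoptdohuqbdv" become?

Rule — reverse the string, then keep only the last 2 characters.
Applying both steps to "vqoptdohuqbdv": "vdbquhodtpoqv", then "qv".

qv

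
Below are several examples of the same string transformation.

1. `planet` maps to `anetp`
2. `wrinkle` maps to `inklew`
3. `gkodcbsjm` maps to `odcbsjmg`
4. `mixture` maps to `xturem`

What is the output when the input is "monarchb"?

narchbm

The rule is to move the first 2 characters to the end (rotate left by 2), then delete the last character.
"monarchb" → "narchbm".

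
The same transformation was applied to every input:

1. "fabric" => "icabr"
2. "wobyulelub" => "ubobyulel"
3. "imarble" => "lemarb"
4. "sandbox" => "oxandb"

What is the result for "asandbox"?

oxsandb

In each case the input is transformed by: delete the first character, then move the last 2 characters to the front (rotate right by 2).
Starting from "asandbox": after the first operation, "sandbox"; after the second, "oxsandb".
(Check on "fabric": → "abric" → "icabr" ✓)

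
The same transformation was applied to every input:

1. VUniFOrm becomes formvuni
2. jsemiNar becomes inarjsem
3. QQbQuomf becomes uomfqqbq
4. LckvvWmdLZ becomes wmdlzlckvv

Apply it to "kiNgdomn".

domnking

What's happening: swap the front and back halves of the string, then convert every letter to lowercase.
Applying that to "kiNgdomn" gives "domnking".
(Check on "VUniFOrm": → "FOrmVUni" → "formvuni" ✓)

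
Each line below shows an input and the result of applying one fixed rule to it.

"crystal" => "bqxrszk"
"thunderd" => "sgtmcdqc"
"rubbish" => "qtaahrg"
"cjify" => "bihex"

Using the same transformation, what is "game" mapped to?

fzld

The pattern: shift every letter 1 place backward in the alphabet (wrapping around).
Doing the same to "game": "fzld".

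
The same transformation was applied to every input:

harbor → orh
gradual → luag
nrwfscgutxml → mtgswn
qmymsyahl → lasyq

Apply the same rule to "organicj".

cngo

The rule is to keep every other character starting from the first (positions 1st, 3rd, 5th, ...), then reverse the string.
Working it through for "organicj": intermediate "ognc", final "cngo".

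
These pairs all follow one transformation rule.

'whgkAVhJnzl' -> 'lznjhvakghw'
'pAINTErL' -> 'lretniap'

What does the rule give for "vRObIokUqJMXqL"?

lqxmjqukoiborv

The rule is to reverse the string, then convert every letter to lowercase.
Applying both steps to "vRObIokUqJMXqL": "LqXMJqUkoIbORv", then "lqxmjqukoiborv".
(Check on "whgkAVhJnzl": → "lznJhVAkghw" → "lznjhvakghw" ✓)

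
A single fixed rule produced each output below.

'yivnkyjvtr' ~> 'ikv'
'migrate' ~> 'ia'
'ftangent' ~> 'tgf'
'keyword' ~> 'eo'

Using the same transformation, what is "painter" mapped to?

Rule — swap the first and last characters, then keep one character in every 3, starting at position 2 (positions 2nd, 5th, 8th, ...).
On "painter": the first step gives "raintep", and the second then gives "at".

at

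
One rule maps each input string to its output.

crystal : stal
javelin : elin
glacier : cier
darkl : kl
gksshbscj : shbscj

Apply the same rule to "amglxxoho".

In each case the input is transformed by: delete the first 3 characters.
On "amglxxoho" that produces "lxxoho".

lxxoho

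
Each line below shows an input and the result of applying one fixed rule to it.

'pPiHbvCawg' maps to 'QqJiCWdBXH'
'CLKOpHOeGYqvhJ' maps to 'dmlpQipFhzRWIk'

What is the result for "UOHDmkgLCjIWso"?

vpieNLHmdKjxTP

Rule — shift every letter 1 place forward in the alphabet (wrapping around), then flip the case of every letter.
On "UOHDmkgLCjIWso": the first step gives "VPIEnlhMDkJXtp", and the second then gives "vpieNLHmdKjxTP".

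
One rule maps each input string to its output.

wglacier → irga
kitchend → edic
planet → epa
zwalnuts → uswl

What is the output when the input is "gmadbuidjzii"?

Looking at the pairs, the operation is to swap the front and back halves of the string, then keep every other character starting from the second (positions 2nd, 4th, 6th, ...).
Doing the same to "gmadbuidjzii": "dzimdu".

dzimdu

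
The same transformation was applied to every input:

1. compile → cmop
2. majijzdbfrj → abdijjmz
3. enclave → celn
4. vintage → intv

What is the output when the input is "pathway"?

The pattern: delete the last 3 characters, then sort the characters into alphabetical order.
"pathway" → "path" → "ahpt".

ahpt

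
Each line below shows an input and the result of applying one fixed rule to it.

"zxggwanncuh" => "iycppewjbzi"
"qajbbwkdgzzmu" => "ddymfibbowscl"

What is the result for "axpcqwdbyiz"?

Each output is the input with this applied: move the first 3 characters to the end (rotate left by 3), then shift every letter 2 places forward in the alphabet (wrapping around).
On "axpcqwdbyiz": the first step gives "cqwdbyizaxp", and the second then gives "esyfdakbczr".

esyfdakbczr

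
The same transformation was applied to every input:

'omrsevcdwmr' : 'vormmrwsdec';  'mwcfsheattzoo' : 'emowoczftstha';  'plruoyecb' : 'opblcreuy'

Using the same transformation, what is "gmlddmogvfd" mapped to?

mgdmflvdgdo

The rule is to take characters alternately from the front and the back (1st, last, 2nd, 2nd-last, ...), then move the last character to the front.
On "gmlddmogvfd": the first step gives "gdmflvdgdom", and the second then gives "mgdmflvdgdo".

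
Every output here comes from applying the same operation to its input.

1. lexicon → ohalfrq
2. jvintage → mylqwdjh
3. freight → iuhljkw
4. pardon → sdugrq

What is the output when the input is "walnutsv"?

Looking at the pairs, the operation is to shift every letter 3 places forward in the alphabet (wrapping around).
So "walnutsv" becomes "zdoqxwvy".

zdoqxwvy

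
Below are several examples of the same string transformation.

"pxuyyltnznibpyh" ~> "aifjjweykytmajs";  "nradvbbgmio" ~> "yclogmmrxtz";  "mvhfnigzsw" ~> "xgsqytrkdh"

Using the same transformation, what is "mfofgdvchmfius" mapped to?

xqzqrognsxqtfd

Rule — shift every letter 11 places forward in the alphabet (wrapping around).
Doing the same to "mfofgdvchmfius": "xqzqrognsxqtfd".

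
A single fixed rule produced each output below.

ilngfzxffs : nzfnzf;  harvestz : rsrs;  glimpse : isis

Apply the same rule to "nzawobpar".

Each output is the input with this applied: keep one character in every 3, starting at position 3 (positions 3rd, 6th, 9th, ...), then write the whole string twice.
On "nzawobpar" that produces "abrabr".

abrabr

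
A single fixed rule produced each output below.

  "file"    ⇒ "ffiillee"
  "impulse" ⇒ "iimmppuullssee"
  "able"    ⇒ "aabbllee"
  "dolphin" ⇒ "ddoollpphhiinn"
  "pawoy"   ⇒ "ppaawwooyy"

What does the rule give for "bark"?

bbaarrkk

Looking at the pairs, the operation is to double every character.
Applying that to "bark" gives "bbaarrkk".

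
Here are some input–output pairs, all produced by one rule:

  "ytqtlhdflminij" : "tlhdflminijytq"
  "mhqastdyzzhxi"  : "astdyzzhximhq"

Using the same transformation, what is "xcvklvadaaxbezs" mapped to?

klvadaaxbezsxcv

The transformation: move the first 3 characters to the end (rotate left by 3).
On "xcvklvadaaxbezs" that produces "klvadaaxbezsxcv".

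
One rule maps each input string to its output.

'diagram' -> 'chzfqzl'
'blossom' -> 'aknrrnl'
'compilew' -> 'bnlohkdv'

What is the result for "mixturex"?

lhwstqdw

The transformation: shift every letter 1 place backward in the alphabet (wrapping around).
For "mixturex" the result is "lhwstqdw".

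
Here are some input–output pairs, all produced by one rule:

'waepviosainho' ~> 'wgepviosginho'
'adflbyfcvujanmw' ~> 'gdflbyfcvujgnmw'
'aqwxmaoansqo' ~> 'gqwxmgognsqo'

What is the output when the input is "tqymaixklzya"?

In each case the input is transformed by: replace every "a" with "g".
Applying that to "tqymaixklzya" gives "tqymgixklzyg".

tqymgixklzyg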